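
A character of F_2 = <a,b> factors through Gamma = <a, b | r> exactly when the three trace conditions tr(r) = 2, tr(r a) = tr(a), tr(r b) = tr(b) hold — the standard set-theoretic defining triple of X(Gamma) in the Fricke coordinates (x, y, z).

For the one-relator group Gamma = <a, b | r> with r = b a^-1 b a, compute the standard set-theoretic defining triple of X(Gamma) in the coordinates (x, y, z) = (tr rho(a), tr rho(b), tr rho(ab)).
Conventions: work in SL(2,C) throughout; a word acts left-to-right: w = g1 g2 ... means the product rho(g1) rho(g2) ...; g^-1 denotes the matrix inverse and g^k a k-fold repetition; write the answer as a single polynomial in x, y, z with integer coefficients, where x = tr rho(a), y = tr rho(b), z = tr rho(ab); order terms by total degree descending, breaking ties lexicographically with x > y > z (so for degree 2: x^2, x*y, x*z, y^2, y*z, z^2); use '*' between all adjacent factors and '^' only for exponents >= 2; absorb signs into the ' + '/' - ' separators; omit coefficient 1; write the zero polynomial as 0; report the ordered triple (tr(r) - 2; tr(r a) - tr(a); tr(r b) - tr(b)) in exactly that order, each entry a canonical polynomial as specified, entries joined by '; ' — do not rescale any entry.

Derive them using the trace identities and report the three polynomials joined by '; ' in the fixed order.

trace(b a b) = trace(b)*trace(a b) - trace(a)   [square of b] = y*z - x
trace(b a b a) = trace(a b)*trace(a b) - trace(1)   [split at a repeated a] = z^2 - 2
trace(b a^-1 b a) = trace(b a b)*trace(a) - trace(b a b a)   [inverse elimination on a] = x*y*z - x^2 - z^2 + 2
trace(a^2 b) = trace(a)*trace(b a) - trace(b)   [square of a] = x*z - y
trace(a^2) = trace(a)*trace(a) - trace(1)   [square of a] = x^2 - 2
trace(b a^2 b) = trace(b)*trace(a^2 b) - trace(a^2)   [square of b] = x*y*z - x^2 - y^2 + 2
trace(b a^2 b a) = trace(a)*trace(b a b a) - trace(b a b)   [square of a] = x*z^2 - y*z - x
trace(b a^-1 b a^2) = trace(b a^2 b)*trace(a) - trace(b a^2 b a)   [inverse elimination on a] = x^2*y*z - x^3 - x*y^2 - x*z^2 + y*z + 3*x
trace(b a b^2) = trace(b)*trace(a b^2) - trace(a b)   [square of b] = y^2*z - x*y - z
trace(b a b^2 a) = trace(b)*trace(a b a b) - trace(a b a)   [square of b] = y*z^2 - x*z - y
trace(b a^-1 b a b) = trace(b a b^2)*trace(a) - trace(b a b^2 a)   [inverse elimination on a] = x*y^2*z - x^2*y - y*z^2 + y
assemble the triple (trace(r) - 2; trace(r a) - x; trace(r b) - y)

x*y*z - x^2 - z^2; x^2*y*z - x^3 - x*y^2 - x*z^2 + y*z + 2*x; x*y^2*z - x^2*y - y*z^2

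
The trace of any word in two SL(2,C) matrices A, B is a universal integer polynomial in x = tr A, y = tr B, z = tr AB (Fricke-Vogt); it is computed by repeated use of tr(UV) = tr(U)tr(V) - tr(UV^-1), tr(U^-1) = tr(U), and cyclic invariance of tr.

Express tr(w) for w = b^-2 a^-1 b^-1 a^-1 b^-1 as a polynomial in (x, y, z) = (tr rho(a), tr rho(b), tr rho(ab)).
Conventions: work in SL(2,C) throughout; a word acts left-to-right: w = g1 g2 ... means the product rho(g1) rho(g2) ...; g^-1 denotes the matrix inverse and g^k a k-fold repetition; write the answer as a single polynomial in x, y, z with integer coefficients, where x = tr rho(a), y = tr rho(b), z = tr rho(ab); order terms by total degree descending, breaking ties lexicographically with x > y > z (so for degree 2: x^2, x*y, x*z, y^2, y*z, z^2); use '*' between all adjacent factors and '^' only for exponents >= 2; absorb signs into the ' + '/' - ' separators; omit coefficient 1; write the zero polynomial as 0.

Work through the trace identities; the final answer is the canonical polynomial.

tr(b^-1) = tr(b) = y
reduce: tr(b^-1 a) = tr(a)*tr(b) - tr(a b)  (eliminate b^-1) = x*y - z
tr(a^-1 b^-1) = tr(b^-1)*tr(a) - tr(b^-1 a)  (eliminate a^-1) = z
tr(a^-1 b^-2) = tr(a^-1 b^-1)*tr(b) - tr(a^-1)  (eliminate b^-1) = y*z - x
so tr(b^-2) = tr(b^-1)*tr(b) - tr(1)  (eliminate b^-1) = y^2 - 2
so tr(b^-1 a^-2 b^-1) = tr(a^-1 b^-2)*tr(a) - tr(a^-1 b^-2 a)  (eliminate a^-1) = x*y*z - x^2 - y^2 + 2
tr(b^-1 a^-2) = tr(a^-1 b^-1)*tr(a) - tr(a^-1 b^-1 a)  (eliminate a^-1) = x*z - y
tr(a^-1 b^-3 a^-1) = tr(b^-1 a^-2 b^-1)*tr(b) - tr(b^-1 a^-2)  (eliminate b^-1) = x*y^2*z - x^2*y - y^3 - x*z + 3*y
tr(b a b a) = tr(a b)*tr(a b) - tr(1)  (split on a) = z^2 - 2
tr(a^-1 b a b) = tr(b a b)*tr(a) - tr(b a b a)  (eliminate a^-1) = x*y*z - x^2 - z^2 + 2
tr(b^-1 a^-1 b a) = tr(a^-1 b a)*tr(b) - tr(a^-1 b a b)  (eliminate b^-1) = -x*y*z + x^2 + y^2 + z^2 - 2
so tr(b^-1 a^-1 b a^-1) = tr(b^-1 a^-1 b)*tr(a) - tr(b^-1 a^-1 b a)  (eliminate a^-1) = x*y*z - y^2 - z^2 + 2
so tr(a^-1 b a^-1) = tr(b a^-1)*tr(a) - tr(b)  (eliminate a^-1) = x^2*y - x*z - y
reduce: tr(b^-1 a^-1 b a^-1 b^-1) = tr(b^-1 a^-1 b a^-1)*tr(b) - tr(b^-1 a^-1 b a^-1 b)  (eliminate b^-1) = x*y^2*z - x^2*y - y^3 - y*z^2 + x*z + 3*y
tr(a^-1 b^-3 a^-1 b) = tr(b^-1 a^-1 b a^-1 b^-1)*tr(b) - tr(b^-1 a^-1 b a^-1)  (eliminate b^-1) = x*y^3*z - x^2*y^2 - y^4 - y^2*z^2 + 4*y^2 + z^2 - 2
tr(b^-2 a^-1 b^-1 a^-1 b^-1) = tr(a^-1 b^-3 a^-1)*tr(b) - tr(a^-1 b^-3 a^-1 b)  (eliminate b^-1) = y^2*z^2 - x*y*z - y^2 - z^2 + 2

y^2*z^2 - x*y*z - y^2 - z^2 + 2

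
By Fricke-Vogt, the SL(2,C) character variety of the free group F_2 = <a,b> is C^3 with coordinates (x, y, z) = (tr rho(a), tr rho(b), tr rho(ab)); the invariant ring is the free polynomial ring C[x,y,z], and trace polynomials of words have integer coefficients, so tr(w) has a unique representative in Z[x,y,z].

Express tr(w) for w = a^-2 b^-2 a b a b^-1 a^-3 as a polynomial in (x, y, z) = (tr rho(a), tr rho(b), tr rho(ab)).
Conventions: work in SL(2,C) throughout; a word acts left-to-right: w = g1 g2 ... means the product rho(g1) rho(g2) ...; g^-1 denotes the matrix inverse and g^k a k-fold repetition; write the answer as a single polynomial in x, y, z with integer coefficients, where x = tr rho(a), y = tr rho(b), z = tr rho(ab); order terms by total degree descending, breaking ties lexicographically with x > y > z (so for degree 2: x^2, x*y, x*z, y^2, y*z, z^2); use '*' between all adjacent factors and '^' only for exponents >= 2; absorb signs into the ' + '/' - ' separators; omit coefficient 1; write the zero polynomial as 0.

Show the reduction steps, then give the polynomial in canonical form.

next, trace(a^-1 b) = trace(b) * trace(a) - trace(b a) = x*y - z
trace(b a b) = trace(b) * trace(a b) - trace(a) = y*z - x
next, trace(b a b a) = trace(a b) * trace(a b) - trace(1)   [split at repeated a] = z^2 - 2
trace(a^-1 b a b) = trace(b a b) * trace(a) - trace(b a b a) = x*y*z - x^2 - z^2 + 2
next, trace(a^-2 b a b) = trace(a^-1 b a b) * trace(a) - trace(a^-1 b a b a) = x^2*y*z - x^3 - x*z^2 - y*z + 3*x
and trace(b a b^-1 a^-2) = trace(a^-2 b a) * trace(b) - trace(a^-2 b a b) = -x^2*y*z + x^3 + x*y^2 + x*z^2 - 3*x
next, trace(a b a) = trace(a) * trace(b a) - trace(b) = x*z - y
trace(b a b a b) = trace(b) * trace(a b a b) - trace(a b a) = y*z^2 - x*z - y
and trace(b a b a b a) = trace(a b a b) * trace(a b) - trace(b a)   [split at repeated a] = z^3 - 3*z
trace(a^-1 b a b a b) = trace(b a b a b) * trace(a) - trace(b a b a b a) = x*y*z^2 - x^2*z - z^3 - x*y + 3*z
next, trace(a^-1 b a b a b a^-1) = trace(a^-1 b a b a b) * trace(a) - trace(a^-1 b a b a b a) = x^2*y*z^2 - x^3*z - x*z^3 - x^2*y - y*z^2 + 4*x*z + y
next, trace(a^-3 b a b a b) = trace(a^-1 b a b a b a^-1) * trace(a) - trace(a^-1 b a b a b) = x^3*y*z^2 - x^4*z - x^2*z^3 - x^3*y - 2*x*y*z^2 + 5*x^2*z + z^3 + 2*x*y - 3*z
trace(a b a b^-1 a^-3 b) = trace(a^-3 b a b a) * trace(b) - trace(a^-3 b a b a b) = -x^3*y*z^2 + x^4*z + x^2*y^2*z + x^2*z^3 + x*y*z^2 - 5*x^2*z - y^2*z - z^3 + x*y + 3*z
next, trace(a^-2 b^-1 a b a b^-1 a^-1) = trace(a b a b^-1 a^-3) * trace(b) - trace(a b a b^-1 a^-3 b) = x^3*y*z^2 - x^4*z - 2*x^2*y^2*z - x^2*z^3 + x^3*y + x*y^3 + 5*x^2*z + y^2*z + z^3 - 4*x*y - 3*z
trace(b a b^-1 a^-1) = trace(a^-1 b a) * trace(b) - trace(a^-1 b a b) = -x*y*z + x^2 + y^2 + z^2 - 2
next, trace(a b a b^-1 a^-2 b) = trace(a^-2 b a b a) * trace(b) - trace(a^-2 b a b a b) = -x^2*y*z^2 + x^3*z + x*y^2*z + x*z^3 - 4*x*z + y
trace(a^-2 b^-1 a b a b^-1) = trace(a b a b^-1 a^-2) * trace(b) - trace(a b a b^-1 a^-2 b) = x^2*y*z^2 - x^3*z - 2*x*y^2*z - x*z^3 + x^2*y + y^3 + y*z^2 + 4*x*z - 3*y
next, trace(a b a b^-1 a^-4 b^-1) = trace(a^-2 b^-1 a b a b^-1 a^-1) * trace(a) - trace(a^-2 b^-1 a b a b^-1) = x^4*y*z^2 - x^5*z - 2*x^3*y^2*z - x^3*z^3 + x^4*y + x^2*y^3 - x^2*y*z^2 + 6*x^3*z + 3*x*y^2*z + 2*x*z^3 - 5*x^2*y - y^3 - y*z^2 - 7*x*z + 3*y
next, trace(b a b^-1 a^-3) = trace(a^-2 b a b^-1) * trace(a) - trace(a^-2 b a b^-1 a) = -x^3*y*z + x^4 + x^2*y^2 + x^2*z^2 + x*y*z - 4*x^2 - y^2 - z^2 + 2
next, trace(a^-4 b^-2 a b a b^-1) = trace(a b a b^-1 a^-4 b^-1) * trace(b) - trace(a b a b^-1 a^-4) = x^4*y^2*z^2 - x^5*y*z - 2*x^3*y^3*z - x^3*y*z^3 + x^4*y^2 + x^2*y^4 - x^2*y^2*z^2 + 7*x^3*y*z + 3*x*y^3*z + 2*x*y*z^3 - x^4 - 6*x^2*y^2 - x^2*z^2 - y^4 - y^2*z^2 - 8*x*y*z + 4*x^2 + 4*y^2 + z^2 - 2
next, trace(a^-1 b^-2 a b) = trace(a b a^-1 b^-1) * trace(b) - trace(a b a^-1) = -x*y^2*z + x^2*y + y^3 + y*z^2 - 3*y
trace(b^-1 a b a b a^-1) = trace(a b a b a^-1) * trace(b) - trace(a b a b a^-1 b) = -x*y*z^2 + x^2*z + y^2*z + z^3 - 3*z
trace(a^-1 b^-2 a b a b) = trace(b^-1 a b a b a^-1) * trace(b) - trace(b^-1 a b a b a^-1 b) = -x*y^2*z^2 + x^2*y*z + y^3*z + y*z^3 - 4*y*z + x
trace(b^-1 a b a) = trace(a b a) * trace(b) - trace(a b a b) = x*y*z - y^2 - z^2 + 2
and trace(a^-2 b^-2 a b a b) = trace(a^-1 b^-2 a b a b) * trace(a) - trace(a^-1 b^-2 a b a b a) = -x^2*y^2*z^2 + x^3*y*z + x*y^3*z + x*y*z^3 - 5*x*y*z + x^2 + y^2 + z^2 - 2
trace(a^-1 b^-2 a b a b^-1 a^-1) = trace(a^-2 b^-2 a b a) * trace(b) - trace(a^-2 b^-2 a b a b) = x^2*y^2*z^2 - x^3*y*z - 2*x*y^3*z - x*y*z^3 + x^2*y^2 + y^4 + y^2*z^2 + 5*x*y*z - x^2 - 4*y^2 - z^2 + 2
next, trace(b^-1 a b a b^-1) = trace(b^-1 a b a) * trace(b) - trace(b^-1 a b a b) = x*y^2*z - y^3 - y*z^2 - x*z + 3*y
next, trace(a^2 b a) = trace(a) * trace(a b a) - trace(a b) = x^2*z - x*y - z
trace(a^2 b a b) = trace(a) * trace(b a b a) - trace(b a b) = x*z^2 - y*z - x
and trace(a b a b^-1 a) = trace(a^2 b a) * trace(b) - trace(a^2 b a b) = x^2*y*z - x*y^2 - x*z^2 + x
next, trace(a b a b^-1 a b) = trace(a b a b a) * trace(b) - trace(a b a b a b) = x*y*z^2 - y^2*z - z^3 - x*y + 3*z
and trace(b^-1 a b a b^-1 a) = trace(a b a b^-1 a) * trace(b) - trace(a b a b^-1 a b) = x^2*y^2*z - x*y^3 - 2*x*y*z^2 + y^2*z + z^3 + 2*x*y - 3*z
trace(a b a b^-1 a^-1 b^-1) = trace(b^-1 a b a b^-1) * trace(a) - trace(b^-1 a b a b^-1 a) = x*y*z^2 - x^2*z - y^2*z - z^3 + x*y + 3*z
trace(a^-1 b^-2 a b a b^-1) = trace(a b a b^-1 a^-1 b^-1) * trace(b) - trace(a b a b^-1 a^-1) = x*y^2*z^2 - x^2*y*z - y^3*z - y*z^3 + x*y^2 + 3*y*z - x
trace(a^-3 b^-2 a b a b^-1) = trace(a^-1 b^-2 a b a b^-1 a^-1) * trace(a) - trace(a^-1 b^-2 a b a b^-1) = x^3*y^2*z^2 - x^4*y*z - 2*x^2*y^3*z - x^2*y*z^3 + x^3*y^2 + x*y^4 + 6*x^2*y*z + y^3*z + y*z^3 - x^3 - 5*x*y^2 - x*z^2 - 3*y*z + 3*x
trace(a^-2 b^-2 a b a b^-1 a^-3) = trace(a^-4 b^-2 a b a b^-1) * trace(a) - trace(a^-4 b^-2 a b a b^-1 a) = x^5*y^2*z^2 - x^6*y*z - 2*x^4*y^3*z - x^4*y*z^3 + x^5*y^2 + x^3*y^4 - 2*x^3*y^2*z^2 + 8*x^4*y*z + 5*x^2*y^3*z + 3*x^2*y*z^3 - x^5 - 7*x^3*y^2 - x^3*z^2 - 2*x*y^4 - x*y^2*z^2 - 14*x^2*y*z - y^3*z - y*z^3 + 5*x^3 + 9*x*y^2 + 2*x*z^2 + 3*y*z - 5*x

x^5*y^2*z^2 - x^6*y*z - 2*x^4*y^3*z - x^4*y*z^3 + x^5*y^2 + x^3*y^4 - 2*x^3*y^2*z^2 + 8*x^4*y*z + 5*x^2*y^3*z + 3*x^2*y*z^3 - x^5 - 7*x^3*y^2 - x^3*z^2 - 2*x*y^4 - x*y^2*z^2 - 14*x^2*y*z - y^3*z - y*z^3 + 5*x^3 + 9*x*y^2 + 2*x*z^2 + 3*y*z - 5*x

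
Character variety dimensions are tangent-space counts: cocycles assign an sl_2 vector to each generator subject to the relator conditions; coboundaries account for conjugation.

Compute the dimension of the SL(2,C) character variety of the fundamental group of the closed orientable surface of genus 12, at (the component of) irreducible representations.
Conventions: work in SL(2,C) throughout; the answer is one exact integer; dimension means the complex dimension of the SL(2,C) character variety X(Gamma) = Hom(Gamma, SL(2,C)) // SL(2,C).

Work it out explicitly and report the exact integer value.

66

Gamma = pi_1(Sigma_12) = < a_1, b_1, ..., a_12, b_12 | prod [a_i, b_i] > has 2g = 24 generators and 1 relator.
Unconstrained cocycle data is one sl_2 vector per generator (72 dimensions), cut by the relator condition d_2(z) = 0.
H^2 = coker(d_2) is dual to H^0 = 0 at irreducible rho (Poincare duality), so d_2 is onto: dim Z^1 = 69.
Coboundaries contribute dim B^1 = 3 (injective at irreducible rho).
dim X = dim H^1 = 69 - 3 = 66.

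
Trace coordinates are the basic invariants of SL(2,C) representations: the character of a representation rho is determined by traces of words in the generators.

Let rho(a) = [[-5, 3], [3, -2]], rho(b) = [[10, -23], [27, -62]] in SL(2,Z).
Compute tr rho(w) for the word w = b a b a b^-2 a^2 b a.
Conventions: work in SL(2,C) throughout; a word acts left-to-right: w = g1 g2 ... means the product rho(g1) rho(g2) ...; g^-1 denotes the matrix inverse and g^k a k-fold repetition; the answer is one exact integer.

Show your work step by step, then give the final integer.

57042894194

rho(b) = [[10, -23], [27, -62]]
... * rho(a) = [[-5, 3], [3, -2]]  ->  [[-119, 76], [-321, 205]]
... * rho(b) = [[10, -23], [27, -62]]  ->  [[862, -1975], [2325, -5327]]
... * rho(a) = [[-5, 3], [3, -2]]  ->  [[-10235, 6536], [-27606, 17629]]
... * rho(b^-1) = [[-62, 23], [-27, 10]]  ->  [[458098, -170045], [1235589, -458648]]
... * rho(b^-1) = [[-62, 23], [-27, 10]]  ->  [[-23810861, 8835804], [-64223022, 23832067]]
... * rho(a) = [[-5, 3], [3, -2]]  ->  [[145561717, -89104191], [392611311, -240333200]]
... * rho(a) = [[-5, 3], [3, -2]]  ->  [[-995121158, 614893533], [-2684056155, 1658500333]]
... * rho(b) = [[10, -23], [27, -62]]  ->  [[6650913811, -15235612412], [17938947441, -41093729081]]
... * rho(a) = [[-5, 3], [3, -2]]  ->  [[-78961406291, 50423966257], [-212975924448, 136004300485]]
tr = -78961406291 + 136004300485 = 57042894194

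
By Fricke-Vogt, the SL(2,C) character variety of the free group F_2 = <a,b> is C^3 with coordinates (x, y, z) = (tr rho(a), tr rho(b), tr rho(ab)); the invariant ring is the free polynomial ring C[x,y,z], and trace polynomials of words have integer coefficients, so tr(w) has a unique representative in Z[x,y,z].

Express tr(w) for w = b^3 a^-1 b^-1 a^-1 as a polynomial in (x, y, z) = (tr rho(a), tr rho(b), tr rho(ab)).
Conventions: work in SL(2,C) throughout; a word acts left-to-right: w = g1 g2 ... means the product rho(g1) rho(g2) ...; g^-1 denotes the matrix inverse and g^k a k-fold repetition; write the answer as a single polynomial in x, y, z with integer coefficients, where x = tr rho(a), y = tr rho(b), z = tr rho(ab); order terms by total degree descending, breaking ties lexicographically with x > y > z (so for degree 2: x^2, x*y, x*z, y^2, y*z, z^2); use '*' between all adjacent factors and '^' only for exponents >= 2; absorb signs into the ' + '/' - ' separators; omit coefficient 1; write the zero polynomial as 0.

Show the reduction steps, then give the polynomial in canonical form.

x*y^3*z - y^4 - y^2*z^2 - 2*x*y*z + 4*y^2 + z^2 - 2

trace(b^2) = trace(b)*trace(b) - trace(1)  (reduce the b square) = y^2 - 2
trace(b^2 a) = trace(b)*trace(a b) - trace(a)  (reduce the b square) = y*z - x
next, trace(a^-1 b^2) = trace(b^2)*trace(a) - trace(b^2 a)  (eliminate a^-1) = x*y^2 - y*z - x
trace(b^3) = trace(b)*trace(b^2) - trace(b)  (reduce the b square) = y^3 - 3*y
next, trace(b a b^2) = trace(b)*trace(b a b) - trace(b a)  (reduce the b square) = y^2*z - x*y - z
and trace(b^3 a b) = trace(b)*trace(b a b^2) - trace(b a b)  (reduce the b square) = y^3*z - x*y^2 - 2*y*z + x
next, trace(a b a b) = trace(b a)*trace(b a) - trace(1)  (split on b) = z^2 - 2
trace(a b a) = trace(a)*trace(b a) - trace(b)  (reduce the a square) = x*z - y
trace(a b a b^2) = trace(b)*trace(a b a b) - trace(a b a)  (reduce the b square) = y*z^2 - x*z - y
next, trace(b^3 a b a) = trace(b)*trace(a b a b^2) - trace(a b a b)  (reduce the b square) = y^2*z^2 - x*y*z - y^2 - z^2 + 2
next, trace(a^-1 b^3 a b) = trace(b^3 a b)*trace(a) - trace(b^3 a b a)  (eliminate a^-1) = x*y^3*z - x^2*y^2 - y^2*z^2 - x*y*z + x^2 + y^2 + z^2 - 2
trace(b^-1 a^-1 b^3 a) = trace(a^-1 b^3 a)*trace(b) - trace(a^-1 b^3 a b)  (eliminate b^-1) = -x*y^3*z + x^2*y^2 + y^4 + y^2*z^2 + x*y*z - x^2 - 4*y^2 - z^2 + 2
and trace(b^3 a^-1 b^-1 a^-1) = trace(b^-1 a^-1 b^3)*trace(a) - trace(b^-1 a^-1 b^3 a)  (eliminate a^-1) = x*y^3*z - y^4 - y^2*z^2 - 2*x*y*z + 4*y^2 + z^2 - 2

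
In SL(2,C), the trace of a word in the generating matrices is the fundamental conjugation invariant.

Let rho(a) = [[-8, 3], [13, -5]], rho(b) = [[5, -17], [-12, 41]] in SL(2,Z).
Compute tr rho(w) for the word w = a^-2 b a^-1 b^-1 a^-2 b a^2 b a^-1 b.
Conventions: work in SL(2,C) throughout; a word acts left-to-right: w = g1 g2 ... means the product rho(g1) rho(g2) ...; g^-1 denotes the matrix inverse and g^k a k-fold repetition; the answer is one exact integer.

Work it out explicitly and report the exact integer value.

rho(a^-1) = [[-5, -3], [-13, -8]]
... * rho(a^-1) = [[-5, -3], [-13, -8]]  ->  [[64, 39], [169, 103]]
... * rho(b) = [[5, -17], [-12, 41]]  ->  [[-148, 511], [-391, 1350]]
... * rho(a^-1) = [[-5, -3], [-13, -8]]  ->  [[-5903, -3644], [-15595, -9627]]
... * rho(b^-1) = [[41, 17], [12, 5]]  ->  [[-285751, -118571], [-754919, -313250]]
... * rho(a^-1) = [[-5, -3], [-13, -8]]  ->  [[2970178, 1805821], [7846845, 4770757]]
... * rho(a^-1) = [[-5, -3], [-13, -8]]  ->  [[-38326563, -23357102], [-101254066, -61706591]]
... * rho(b) = [[5, -17], [-12, 41]]  ->  [[88652409, -306089611], [234208762, -808651109]]
... * rho(a) = [[-8, 3], [13, -5]]  ->  [[-4688384215, 1796405282], [-12386134513, 4745881831]]
... * rho(a) = [[-8, 3], [13, -5]]  ->  [[60860342386, -23047179055], [160785539907, -60887812694]]
... * rho(b) = [[5, -17], [-12, 41]]  ->  [[580867860590, -1979560161817], [1534581451863, -5229754498873]]
... * rho(a^-1) = [[-5, -3], [-13, -8]]  ->  [[22829942800671, 14093877712766], [60313901226034, 37234291635395]]
... * rho(b) = [[5, -17], [-12, 41]]  ->  [[-54976818549837, 189739958611999], [-145241993494570, 501269636208617]]
tr = -54976818549837 + 501269636208617 = 446292817658780

446292817658780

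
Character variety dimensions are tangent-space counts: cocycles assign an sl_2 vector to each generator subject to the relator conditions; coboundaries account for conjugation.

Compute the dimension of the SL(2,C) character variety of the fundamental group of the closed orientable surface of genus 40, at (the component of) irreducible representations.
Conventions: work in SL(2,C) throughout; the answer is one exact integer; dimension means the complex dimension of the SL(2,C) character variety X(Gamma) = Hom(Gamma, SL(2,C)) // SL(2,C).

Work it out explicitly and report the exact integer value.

234

pi_1 of the closed genus-40 surface has 80 generators bound by the single product-of-commutators relator.
Unconstrained cocycle data is one sl_2 vector per generator (240 dimensions), cut by the relator condition d_2(z) = 0.
H^2 = coker(d_2) is dual to H^0 = 0 at irreducible rho (Poincare duality), so d_2 is onto: dim Z^1 = 237.
dim B^1 = 3 (coboundaries, injective at irreducible rho).
dim X = dim H^1 = 237 - 3 = 234.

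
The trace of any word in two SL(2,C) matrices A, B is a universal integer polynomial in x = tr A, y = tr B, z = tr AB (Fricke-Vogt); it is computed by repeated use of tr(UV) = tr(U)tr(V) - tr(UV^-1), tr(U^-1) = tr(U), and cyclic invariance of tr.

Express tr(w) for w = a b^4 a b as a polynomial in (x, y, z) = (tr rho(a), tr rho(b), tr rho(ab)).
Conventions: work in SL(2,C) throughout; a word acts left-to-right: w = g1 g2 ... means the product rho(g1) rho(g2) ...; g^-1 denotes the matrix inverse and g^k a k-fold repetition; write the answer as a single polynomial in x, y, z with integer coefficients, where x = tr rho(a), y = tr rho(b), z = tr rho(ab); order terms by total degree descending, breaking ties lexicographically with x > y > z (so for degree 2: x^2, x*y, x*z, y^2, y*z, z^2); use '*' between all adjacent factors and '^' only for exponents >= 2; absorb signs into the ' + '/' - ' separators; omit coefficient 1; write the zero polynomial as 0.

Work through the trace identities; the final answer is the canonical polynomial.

trace(a b a b) = trace(a b) trace(a b) - trace(1)  (split on a) = z^2 - 2
trace(a b a) = trace(a) trace(b a) - trace(b)  (reduce the a square) = x*z - y
trace(b a b a b) = trace(b) trace(a b a b) - trace(a b a)  (reduce the b square) = y*z^2 - x*z - y
trace(a b a b^3) = trace(b) trace(b a b a b) - trace(b a b a)  (reduce the b square) = y^2*z^2 - x*y*z - y^2 - z^2 + 2
trace(a b^4 a b) = trace(b) trace(a b a b^3) - trace(a b a b^2)  (reduce the b square) = y^3*z^2 - x*y^2*z - y^3 - 2*y*z^2 + x*z + 3*y

y^3*z^2 - x*y^2*z - y^3 - 2*y*z^2 + x*z + 3*y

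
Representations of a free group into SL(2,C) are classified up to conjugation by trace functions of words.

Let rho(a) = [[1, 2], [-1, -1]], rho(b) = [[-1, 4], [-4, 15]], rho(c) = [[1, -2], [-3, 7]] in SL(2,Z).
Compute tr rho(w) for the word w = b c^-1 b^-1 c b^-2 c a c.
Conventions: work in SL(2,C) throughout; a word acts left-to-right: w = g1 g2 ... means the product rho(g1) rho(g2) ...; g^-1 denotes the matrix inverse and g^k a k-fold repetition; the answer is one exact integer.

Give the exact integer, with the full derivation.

rho(b) = [[-1, 4], [-4, 15]]
... * rho(c^-1) = [[7, 2], [3, 1]]  ->  [[5, 2], [17, 7]]
... * rho(b^-1) = [[15, -4], [4, -1]]  ->  [[83, -22], [283, -75]]
... * rho(c) = [[1, -2], [-3, 7]]  ->  [[149, -320], [508, -1091]]
... * rho(b^-1) = [[15, -4], [4, -1]]  ->  [[955, -276], [3256, -941]]
... * rho(b^-1) = [[15, -4], [4, -1]]  ->  [[13221, -3544], [45076, -12083]]
... * rho(c) = [[1, -2], [-3, 7]]  ->  [[23853, -51250], [81325, -174733]]
... * rho(a) = [[1, 2], [-1, -1]]  ->  [[75103, 98956], [256058, 337383]]
... * rho(c) = [[1, -2], [-3, 7]]  ->  [[-221765, 542486], [-756091, 1849565]]
tr = -221765 + 1849565 = 1627800

1627800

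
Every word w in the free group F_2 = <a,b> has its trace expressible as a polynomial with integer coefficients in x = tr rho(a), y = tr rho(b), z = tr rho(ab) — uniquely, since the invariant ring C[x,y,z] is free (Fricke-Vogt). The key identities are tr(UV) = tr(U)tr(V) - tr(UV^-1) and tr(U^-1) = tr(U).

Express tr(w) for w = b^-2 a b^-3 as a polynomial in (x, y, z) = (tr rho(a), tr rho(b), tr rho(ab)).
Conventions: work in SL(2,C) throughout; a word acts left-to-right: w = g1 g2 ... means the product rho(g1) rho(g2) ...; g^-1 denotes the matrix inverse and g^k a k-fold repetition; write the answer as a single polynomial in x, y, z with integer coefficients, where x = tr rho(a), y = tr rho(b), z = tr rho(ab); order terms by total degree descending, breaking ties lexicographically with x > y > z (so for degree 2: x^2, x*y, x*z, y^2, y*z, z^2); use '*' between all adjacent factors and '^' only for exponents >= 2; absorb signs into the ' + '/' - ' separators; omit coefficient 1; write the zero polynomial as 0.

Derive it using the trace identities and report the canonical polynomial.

x*y^5 - y^4*z - 4*x*y^3 + 3*y^2*z + 3*x*y - z

trace(b^-1 a) = trace(a) * trace(b) - trace(a b)  (eliminate b^-1) = x*y - z
trace(b^-1 a b^-1) = trace(b^-1 a) * trace(b) - trace(b^-1 a b)  (eliminate b^-1) = x*y^2 - y*z - x
trace(a b^-3) = trace(b^-1 a b^-1) * trace(b) - trace(b^-1 a)  (eliminate b^-1) = x*y^3 - y^2*z - 2*x*y + z
trace(a b^-4) = trace(a b^-3) * trace(b) - trace(a b^-2)  (eliminate b^-1) = x*y^4 - y^3*z - 3*x*y^2 + 2*y*z + x
trace(b^-2 a b^-3) = trace(a b^-4) * trace(b) - trace(a b^-3)  (eliminate b^-1) = x*y^5 - y^4*z - 4*x*y^3 + 3*y^2*z + 3*x*y - z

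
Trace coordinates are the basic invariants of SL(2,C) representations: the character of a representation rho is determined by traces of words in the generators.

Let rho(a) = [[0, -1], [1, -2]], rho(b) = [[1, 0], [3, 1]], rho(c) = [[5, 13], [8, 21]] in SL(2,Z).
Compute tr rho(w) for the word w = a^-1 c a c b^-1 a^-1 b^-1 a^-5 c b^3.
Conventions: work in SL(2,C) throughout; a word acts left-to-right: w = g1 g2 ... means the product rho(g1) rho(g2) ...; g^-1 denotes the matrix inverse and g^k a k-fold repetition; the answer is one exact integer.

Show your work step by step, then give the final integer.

618813

rho(a^-1) = [[-2, 1], [-1, 0]]
... * rho(c) = [[5, 13], [8, 21]]  ->  [[-2, -5], [-5, -13]]
... * rho(a) = [[0, -1], [1, -2]]  ->  [[-5, 12], [-13, 31]]
... * rho(c) = [[5, 13], [8, 21]]  ->  [[71, 187], [183, 482]]
... * rho(b^-1) = [[1, 0], [-3, 1]]  ->  [[-490, 187], [-1263, 482]]
... * rho(a^-1) = [[-2, 1], [-1, 0]]  ->  [[793, -490], [2044, -1263]]
... * rho(b^-1) = [[1, 0], [-3, 1]]  ->  [[2263, -490], [5833, -1263]]
... * rho(a^-1) = [[-2, 1], [-1, 0]]  ->  [[-4036, 2263], [-10403, 5833]]
... * rho(a^-1) = [[-2, 1], [-1, 0]]  ->  [[5809, -4036], [14973, -10403]]
... * rho(a^-1) = [[-2, 1], [-1, 0]]  ->  [[-7582, 5809], [-19543, 14973]]
... * rho(a^-1) = [[-2, 1], [-1, 0]]  ->  [[9355, -7582], [24113, -19543]]
... * rho(a^-1) = [[-2, 1], [-1, 0]]  ->  [[-11128, 9355], [-28683, 24113]]
... * rho(c) = [[5, 13], [8, 21]]  ->  [[19200, 51791], [49489, 133494]]
... * rho(b) = [[1, 0], [3, 1]]  ->  [[174573, 51791], [449971, 133494]]
... * rho(b) = [[1, 0], [3, 1]]  ->  [[329946, 51791], [850453, 133494]]
... * rho(b) = [[1, 0], [3, 1]]  ->  [[485319, 51791], [1250935, 133494]]
tr = 485319 + 133494 = 618813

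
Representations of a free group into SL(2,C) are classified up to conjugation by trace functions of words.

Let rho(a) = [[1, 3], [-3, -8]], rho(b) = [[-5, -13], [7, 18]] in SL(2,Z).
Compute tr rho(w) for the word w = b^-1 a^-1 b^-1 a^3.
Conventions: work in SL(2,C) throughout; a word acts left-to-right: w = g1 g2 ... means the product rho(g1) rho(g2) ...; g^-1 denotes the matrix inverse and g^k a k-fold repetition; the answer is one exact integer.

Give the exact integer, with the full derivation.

-1762

rho(b^-1) = [[18, 13], [-7, -5]]
... * rho(a^-1) = [[-8, -3], [3, 1]]  ->  [[-105, -41], [41, 16]]
... * rho(b^-1) = [[18, 13], [-7, -5]]  ->  [[-1603, -1160], [626, 453]]
... * rho(a) = [[1, 3], [-3, -8]]  ->  [[1877, 4471], [-733, -1746]]
... * rho(a) = [[1, 3], [-3, -8]]  ->  [[-11536, -30137], [4505, 11769]]
... * rho(a) = [[1, 3], [-3, -8]]  ->  [[78875, 206488], [-30802, -80637]]
tr = 78875 + -80637 = -1762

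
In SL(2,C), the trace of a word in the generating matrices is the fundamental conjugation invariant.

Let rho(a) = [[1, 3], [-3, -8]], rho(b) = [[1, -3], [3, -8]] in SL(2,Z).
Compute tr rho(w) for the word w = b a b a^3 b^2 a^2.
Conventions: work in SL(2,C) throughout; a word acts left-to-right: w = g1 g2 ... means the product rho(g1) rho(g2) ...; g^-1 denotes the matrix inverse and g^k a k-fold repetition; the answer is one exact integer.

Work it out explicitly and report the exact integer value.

1296764687

rho(b) = [[1, -3], [3, -8]]
... * rho(a) = [[1, 3], [-3, -8]]  ->  [[10, 27], [27, 73]]
... * rho(b) = [[1, -3], [3, -8]]  ->  [[91, -246], [246, -665]]
... * rho(a) = [[1, 3], [-3, -8]]  ->  [[829, 2241], [2241, 6058]]
... * rho(a) = [[1, 3], [-3, -8]]  ->  [[-5894, -15441], [-15933, -41741]]
... * rho(a) = [[1, 3], [-3, -8]]  ->  [[40429, 105846], [109290, 286129]]
... * rho(b) = [[1, -3], [3, -8]]  ->  [[357967, -968055], [967677, -2616902]]
... * rho(b) = [[1, -3], [3, -8]]  ->  [[-2546198, 6670539], [-6883029, 18032185]]
... * rho(a) = [[1, 3], [-3, -8]]  ->  [[-22557815, -61002906], [-60979584, -164906567]]
... * rho(a) = [[1, 3], [-3, -8]]  ->  [[160450903, 420349803], [433740117, 1136313784]]
tr = 160450903 + 1136313784 = 1296764687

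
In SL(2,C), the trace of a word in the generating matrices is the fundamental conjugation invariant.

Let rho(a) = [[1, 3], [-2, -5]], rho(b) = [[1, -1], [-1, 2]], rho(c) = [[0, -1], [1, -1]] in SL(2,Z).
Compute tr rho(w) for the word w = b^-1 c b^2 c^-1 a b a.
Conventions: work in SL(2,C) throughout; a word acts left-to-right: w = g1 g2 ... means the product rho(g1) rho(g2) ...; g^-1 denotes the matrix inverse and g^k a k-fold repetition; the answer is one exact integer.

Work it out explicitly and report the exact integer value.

rho(b^-1) = [[2, 1], [1, 1]]
... * rho(c) = [[0, -1], [1, -1]]  ->  [[1, -3], [1, -2]]
... * rho(b) = [[1, -1], [-1, 2]]  ->  [[4, -7], [3, -5]]
... * rho(b) = [[1, -1], [-1, 2]]  ->  [[11, -18], [8, -13]]
... * rho(c^-1) = [[-1, 1], [-1, 0]]  ->  [[7, 11], [5, 8]]
... * rho(a) = [[1, 3], [-2, -5]]  ->  [[-15, -34], [-11, -25]]
... * rho(b) = [[1, -1], [-1, 2]]  ->  [[19, -53], [14, -39]]
... * rho(a) = [[1, 3], [-2, -5]]  ->  [[125, 322], [92, 237]]
tr = 125 + 237 = 362

362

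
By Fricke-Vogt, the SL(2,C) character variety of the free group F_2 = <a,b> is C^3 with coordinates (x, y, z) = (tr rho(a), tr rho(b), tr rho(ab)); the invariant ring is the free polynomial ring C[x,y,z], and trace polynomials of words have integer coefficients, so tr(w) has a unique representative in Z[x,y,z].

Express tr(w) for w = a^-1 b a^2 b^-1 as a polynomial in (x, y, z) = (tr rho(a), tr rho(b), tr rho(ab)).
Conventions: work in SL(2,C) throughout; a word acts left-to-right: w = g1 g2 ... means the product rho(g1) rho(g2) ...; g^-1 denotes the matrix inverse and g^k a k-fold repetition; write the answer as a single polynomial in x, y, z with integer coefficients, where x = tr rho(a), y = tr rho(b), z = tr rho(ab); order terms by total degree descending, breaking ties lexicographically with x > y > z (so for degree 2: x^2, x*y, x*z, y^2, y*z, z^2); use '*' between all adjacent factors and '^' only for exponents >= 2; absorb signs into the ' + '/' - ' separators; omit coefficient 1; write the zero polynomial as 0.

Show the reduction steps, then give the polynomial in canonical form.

-x^2*y*z + x^3 + x*y^2 + x*z^2 - 3*x

tr(a^2) = tr(a) * tr(a) - tr(1) = x^2 - 2
tr(a b a) = tr(a) * tr(b a) - tr(b) = x*z - y
tr(a b a^2) = tr(a) * tr(a b a) - tr(a b) = x^2*z - x*y - z
tr(b a b a) = tr(b a) * tr(b a) - tr(1)   [split at repeated b] = z^2 - 2
tr(b a b) = tr(b) * tr(a b) - tr(a) = y*z - x
tr(a b a^2 b) = tr(a) * tr(b a b a) - tr(b a b) = x*z^2 - y*z - x
tr(b a^2 b^-1 a) = tr(a b a^2) * tr(b) - tr(a b a^2 b) = x^2*y*z - x*y^2 - x*z^2 + x
tr(a^-1 b a^2 b^-1) = tr(b a^2 b^-1) * tr(a) - tr(b a^2 b^-1 a) = -x^2*y*z + x^3 + x*y^2 + x*z^2 - 3*x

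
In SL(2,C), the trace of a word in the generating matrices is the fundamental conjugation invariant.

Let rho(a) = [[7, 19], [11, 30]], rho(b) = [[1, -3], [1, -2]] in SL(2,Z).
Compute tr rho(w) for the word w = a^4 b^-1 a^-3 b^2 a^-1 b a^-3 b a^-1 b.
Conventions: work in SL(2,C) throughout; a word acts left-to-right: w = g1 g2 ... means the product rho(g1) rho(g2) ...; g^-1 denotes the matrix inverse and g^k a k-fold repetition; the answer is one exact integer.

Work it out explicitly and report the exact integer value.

rho(a) = [[7, 19], [11, 30]]
... * rho(a) = [[7, 19], [11, 30]]  ->  [[258, 703], [407, 1109]]
... * rho(a) = [[7, 19], [11, 30]]  ->  [[9539, 25992], [15048, 41003]]
... * rho(a) = [[7, 19], [11, 30]]  ->  [[352685, 961001], [556369, 1516002]]
... * rho(b^-1) = [[-2, 3], [-1, 1]]  ->  [[-1666371, 2019056], [-2628740, 3185109]]
... * rho(a^-1) = [[30, -19], [-11, 7]]  ->  [[-72200746, 45794441], [-113898399, 72241823]]
... * rho(a^-1) = [[30, -19], [-11, 7]]  ->  [[-2669761231, 1692375261], [-4211612023, 2669762342]]
... * rho(a^-1) = [[30, -19], [-11, 7]]  ->  [[-98708964801, 62572090216], [-155715746452, 98708964831]]
... * rho(b) = [[1, -3], [1, -2]]  ->  [[-36136874585, 170982713971], [-57006781621, 269729309694]]
... * rho(b) = [[1, -3], [1, -2]]  ->  [[134845839386, -233554804187], [212722528073, -368438274525]]
... * rho(a^-1) = [[30, -19], [-11, 7]]  ->  [[6614478027637, -4196954577643], [10434496861965, -6620795955062]]
... * rho(b) = [[1, -3], [1, -2]]  ->  [[2417523449994, -11449524927625], [3813700906903, -18061898675771]]
... * rho(a^-1) = [[30, -19], [-11, 7]]  ->  [[198470477703695, -126079620043261], [313091912640571, -198893607961554]]
... * rho(a^-1) = [[30, -19], [-11, 7]]  ->  [[7340990151586721, -4653496416673032], [11580587066794224, -7341001595901727]]
... * rho(a^-1) = [[30, -19], [-11, 7]]  ->  [[271418165131004982, -172053287796858923], [428168629558745717, -271418165440402345]]
... * rho(b) = [[1, -3], [1, -2]]  ->  [[99364877334146059, -470147919799297100], [156750464118343372, -741669557795432461]]
... * rho(a^-1) = [[30, -19], [-11, 7]]  ->  [[8152573437816649870, -5178968107943854821], [12860879059300058231, -8169945722816551295]]
... * rho(b) = [[1, -3], [1, -2]]  ->  [[2973605329872795049, -14099784097562239968], [4690933336483506936, -22242745732267072103]]
tr = 2973605329872795049 + -22242745732267072103 = -19269140402394277054

-19269140402394277054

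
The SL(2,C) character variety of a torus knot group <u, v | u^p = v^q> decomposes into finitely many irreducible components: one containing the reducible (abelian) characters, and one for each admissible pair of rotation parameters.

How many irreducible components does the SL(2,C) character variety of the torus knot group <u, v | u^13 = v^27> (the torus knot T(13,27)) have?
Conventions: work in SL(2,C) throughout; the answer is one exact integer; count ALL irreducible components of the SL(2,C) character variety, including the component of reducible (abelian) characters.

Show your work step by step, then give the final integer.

For T(13,27): irreducibility forces the central element u^13 = v^27 to one of +I, -I.
On an irreducible component, tr(u) is locked at 2*cos(pi*alpha/13) for some alpha in 1..12, and tr(v) at 2*cos(pi*beta/27) for some beta in 1..26.
Consistency of u^13 = (-1)^alpha I with v^27 = (-1)^beta I forces alpha = beta (mod 2).
Enumerate parity-matched pairs: 6*13 odd-odd plus 6*13 even-even gives 156.
That is 156 components of irreducible characters, and with the reducible (abelian) component the total is 157.

157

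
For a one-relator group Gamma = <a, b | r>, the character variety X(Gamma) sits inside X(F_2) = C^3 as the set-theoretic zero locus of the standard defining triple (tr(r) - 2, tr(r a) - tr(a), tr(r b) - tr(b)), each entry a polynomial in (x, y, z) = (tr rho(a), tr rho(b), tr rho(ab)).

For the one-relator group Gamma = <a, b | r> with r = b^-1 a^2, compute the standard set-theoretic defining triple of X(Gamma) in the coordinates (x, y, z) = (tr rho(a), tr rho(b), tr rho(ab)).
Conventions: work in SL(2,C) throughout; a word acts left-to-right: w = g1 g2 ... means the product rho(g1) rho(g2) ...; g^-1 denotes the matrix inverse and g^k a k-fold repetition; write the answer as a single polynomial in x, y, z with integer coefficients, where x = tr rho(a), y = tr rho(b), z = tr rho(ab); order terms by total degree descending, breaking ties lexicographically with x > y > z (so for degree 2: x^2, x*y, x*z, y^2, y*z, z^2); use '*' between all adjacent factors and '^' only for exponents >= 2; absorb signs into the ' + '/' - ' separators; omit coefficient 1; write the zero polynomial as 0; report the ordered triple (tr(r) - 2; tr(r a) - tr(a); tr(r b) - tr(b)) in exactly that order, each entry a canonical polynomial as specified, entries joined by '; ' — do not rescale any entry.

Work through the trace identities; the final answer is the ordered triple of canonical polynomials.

tr(a^2) = tr(a) * tr(a) - tr(1) = x^2 - 2
tr(a^2 b) = tr(a) * tr(b a) - tr(b) = x*z - y
tr(b^-1 a^2) = tr(a^2) * tr(b) - tr(a^2 b) = x^2*y - x*z - y
tr(a^3) = tr(a) * tr(a^2) - tr(a)  (reduce the a square) = x^3 - 3*x
tr(a^3 b) = tr(a) * tr(b a^2) - tr(b a)  (reduce the a square) = x^2*z - x*y - z
tr(b^-1 a^3) = tr(a^3) * tr(b) - tr(a^3 b)  (eliminate b^-1) = x^3*y - x^2*z - 2*x*y + z
assemble the triple (tr(r) - 2; tr(r a) - x; tr(r b) - y)

x^2*y - x*z - y - 2; x^3*y - x^2*z - 2*x*y - x + z; x^2 - y - 2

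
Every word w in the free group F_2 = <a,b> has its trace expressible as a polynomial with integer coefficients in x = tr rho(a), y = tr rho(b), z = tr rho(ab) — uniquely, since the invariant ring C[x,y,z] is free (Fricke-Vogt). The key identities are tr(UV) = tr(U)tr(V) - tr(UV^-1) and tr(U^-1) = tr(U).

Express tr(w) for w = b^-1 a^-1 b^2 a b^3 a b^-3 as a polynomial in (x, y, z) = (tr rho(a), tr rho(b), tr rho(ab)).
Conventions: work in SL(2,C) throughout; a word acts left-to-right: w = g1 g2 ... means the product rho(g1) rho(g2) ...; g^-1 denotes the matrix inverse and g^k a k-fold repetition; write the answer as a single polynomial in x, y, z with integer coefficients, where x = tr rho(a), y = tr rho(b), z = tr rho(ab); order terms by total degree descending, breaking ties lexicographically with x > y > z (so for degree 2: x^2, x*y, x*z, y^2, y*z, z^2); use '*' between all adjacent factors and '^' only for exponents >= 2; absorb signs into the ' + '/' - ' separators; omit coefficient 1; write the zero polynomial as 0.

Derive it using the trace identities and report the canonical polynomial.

trace(b^2 a) = trace(b) * trace(a b) - trace(a)   [square of b] = y*z - x
trace(b^2) = trace(b) * trace(b) - trace(1)   [square of b] = y^2 - 2
so trace(b a^2 b) = trace(a) * trace(b^2 a) - trace(b^2)   [square of a] = x*y*z - x^2 - y^2 + 2
trace(b a^2) = trace(a) * trace(b a) - trace(b)   [square of a] = x*z - y
trace(a b^3 a) = trace(b) * trace(b a^2 b) - trace(b a^2)   [square of b] = x*y^2*z - x^2*y - y^3 - x*z + 3*y
trace(a b a b) = trace(b a) * trace(b a) - trace(1)   [split at a repeated b] = z^2 - 2
reduce: trace(a b a b^2) = trace(b) * trace(a b a b) - trace(a b a)   [square of b] = y*z^2 - x*z - y
trace(a b^3 a b) = trace(b) * trace(a b a b^2) - trace(a b a b)   [square of b] = y^2*z^2 - x*y*z - y^2 - z^2 + 2
trace(b^-1 a b^3 a) = trace(a b^3 a) * trace(b) - trace(a b^3 a b)   [inverse elimination on b] = x*y^3*z - x^2*y^2 - y^4 - y^2*z^2 + 4*y^2 + z^2 - 2
so trace(a b^3 a b^-2) = trace(b^-1 a b^3 a) * trace(b) - trace(b^-1 a b^3 a b)   [inverse elimination on b] = x*y^4*z - x^2*y^3 - y^5 - y^3*z^2 - x*y^2*z + x^2*y + 5*y^3 + y*z^2 + x*z - 5*y
reduce: trace(b^2 a b^3 a) = trace(b) * trace(a b^3 a b) - trace(a b^3 a)   [square of b] = y^3*z^2 - 2*x*y^2*z + x^2*y - y*z^2 + x*z - y
trace(b a b^2) = trace(b) * trace(b a b) - trace(b a)   [square of b] = y^2*z - x*y - z
so trace(b^3 a b) = trace(b) * trace(b a b^2) - trace(b a b)   [square of b] = y^3*z - x*y^2 - 2*y*z + x
trace(b^2 a b^3) = trace(b) * trace(b^3 a b) - trace(b^3 a)   [square of b] = y^4*z - x*y^3 - 3*y^2*z + 2*x*y + z
reduce: trace(a b^2 a b^3 a) = trace(a) * trace(b^2 a b^3 a) - trace(b^2 a b^3)   [square of a] = x*y^3*z^2 - 2*x^2*y^2*z - y^4*z + x^3*y + x*y^3 - x*y*z^2 + x^2*z + 3*y^2*z - 3*x*y - z
reduce: trace(a b a b a b) = trace(a b) * trace(a b a b) - trace(a^-1 b^-1)   [split at a repeated a] = z^3 - 3*z
trace(a b a b a) = trace(a) * trace(b a b a) - trace(b a b)   [square of a] = x*z^2 - y*z - x
reduce: trace(a b a b a b^2) = trace(b) * trace(a b a b a b) - trace(a b a b a)   [square of b] = y*z^3 - x*z^2 - 2*y*z + x
reduce: trace(a b^3 a b a b) = trace(b) * trace(a b a b a b^2) - trace(a b a b a b)   [square of b] = y^2*z^3 - x*y*z^2 - 2*y^2*z - z^3 + x*y + 3*z
trace(a b^3 a b a) = trace(a) * trace(b^3 a b a) - trace(b^3 a b)   [square of a] = x*y^2*z^2 - x^2*y*z - y^3*z - x*z^2 + 2*y*z + x
trace(a b^2 a b^3 a b) = trace(b) * trace(a b^3 a b a b) - trace(a b^3 a b a)   [square of b] = y^3*z^3 - 2*x*y^2*z^2 + x^2*y*z - y^3*z - y*z^3 + x*y^2 + x*z^2 + y*z - x
trace(a b^2 a b^3 a b^-1) = trace(a b^2 a b^3 a) * trace(b) - trace(a b^2 a b^3 a b)   [inverse elimination on b] = x*y^4*z^2 - 2*x^2*y^3*z - y^5*z - y^3*z^3 + x^3*y^2 + x*y^4 + x*y^2*z^2 + 4*y^3*z + y*z^3 - 4*x*y^2 - x*z^2 - 2*y*z + x
so trace(b^-2 a b^2 a b^3 a) = trace(a b^2 a b^3 a b^-1) * trace(b) - trace(a b^2 a b^3 a)   [inverse elimination on b] = x*y^5*z^2 - 2*x^2*y^4*z - y^6*z - y^4*z^3 + x^3*y^3 + x*y^5 + 2*x^2*y^2*z + 5*y^4*z + y^2*z^3 - x^3*y - 5*x*y^3 - x^2*z - 5*y^2*z + 4*x*y + z
trace(b^-3 a b^2 a b^3 a) = trace(b^-2 a b^2 a b^3 a) * trace(b) - trace(b^-2 a b^2 a b^3 a b)   [inverse elimination on b] = x*y^6*z^2 - 2*x^2*y^5*z - y^7*z - y^5*z^3 + x^3*y^4 + x*y^6 - x*y^4*z^2 + 4*x^2*y^3*z + 6*y^5*z + 2*y^3*z^3 - 2*x^3*y^2 - 6*x*y^4 - x*y^2*z^2 - x^2*y*z - 9*y^3*z - y*z^3 + 8*x*y^2 + x*z^2 + 3*y*z - x
so trace(b^2 a b^3 a b^-4 a) = trace(b^-3 a b^2 a b^3 a) * trace(b) - trace(b^-3 a b^2 a b^3 a b)   [inverse elimination on b] = x*y^7*z^2 - 2*x^2*y^6*z - y^8*z - y^6*z^3 + x^3*y^5 + x*y^7 - 2*x*y^5*z^2 + 6*x^2*y^4*z + 7*y^6*z + 3*y^4*z^3 - 3*x^3*y^3 - 7*x*y^5 - x*y^3*z^2 - 3*x^2*y^2*z - 14*y^4*z - 2*y^2*z^3 + x^3*y + 13*x*y^3 + x*y*z^2 + x^2*z + 8*y^2*z - 5*x*y - z
so trace(b^-1 a^-1 b^2 a b^3 a b^-3) = trace(b^2 a b^3 a b^-4) * trace(a) - trace(b^2 a b^3 a b^-4 a)   [inverse elimination on a] = -x*y^7*z^2 + 2*x^2*y^6*z + y^8*z + y^6*z^3 - x^3*y^5 - x*y^7 + 2*x*y^5*z^2 - 5*x^2*y^4*z - 7*y^6*z - 3*y^4*z^3 + 2*x^3*y^3 + 6*x*y^5 + 2*x^2*y^2*z + 14*y^4*z + 2*y^2*z^3 - 8*x*y^3 - 8*y^2*z + z

-x*y^7*z^2 + 2*x^2*y^6*z + y^8*z + y^6*z^3 - x^3*y^5 - x*y^7 + 2*x*y^5*z^2 - 5*x^2*y^4*z - 7*y^6*z - 3*y^4*z^3 + 2*x^3*y^3 + 6*x*y^5 + 2*x^2*y^2*z + 14*y^4*z + 2*y^2*z^3 - 8*x*y^3 - 8*y^2*z + z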